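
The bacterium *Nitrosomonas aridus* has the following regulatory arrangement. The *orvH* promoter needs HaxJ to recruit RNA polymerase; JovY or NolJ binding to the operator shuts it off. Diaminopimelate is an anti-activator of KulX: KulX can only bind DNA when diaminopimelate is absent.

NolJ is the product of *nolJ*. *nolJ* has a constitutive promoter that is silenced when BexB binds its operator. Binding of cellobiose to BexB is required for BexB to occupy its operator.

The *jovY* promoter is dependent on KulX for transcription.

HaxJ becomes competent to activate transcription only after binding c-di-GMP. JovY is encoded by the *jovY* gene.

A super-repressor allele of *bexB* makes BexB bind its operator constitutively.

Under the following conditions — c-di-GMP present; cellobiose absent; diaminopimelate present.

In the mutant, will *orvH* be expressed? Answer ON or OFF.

Diaminopimelate is present, so KulX is inactive.
Required activator KulX is absent, so *jovY* is not transcribed.
So JovY is not produced.
c-di-GMP is present, so HaxJ is active.
BexB is constitutively active in this strain.
With repressor BexB bound, *nolJ* is not transcribed.
So NolJ is not produced.
No repressor is bound and HaxJ is active, so *orvH* is transcribed.

ON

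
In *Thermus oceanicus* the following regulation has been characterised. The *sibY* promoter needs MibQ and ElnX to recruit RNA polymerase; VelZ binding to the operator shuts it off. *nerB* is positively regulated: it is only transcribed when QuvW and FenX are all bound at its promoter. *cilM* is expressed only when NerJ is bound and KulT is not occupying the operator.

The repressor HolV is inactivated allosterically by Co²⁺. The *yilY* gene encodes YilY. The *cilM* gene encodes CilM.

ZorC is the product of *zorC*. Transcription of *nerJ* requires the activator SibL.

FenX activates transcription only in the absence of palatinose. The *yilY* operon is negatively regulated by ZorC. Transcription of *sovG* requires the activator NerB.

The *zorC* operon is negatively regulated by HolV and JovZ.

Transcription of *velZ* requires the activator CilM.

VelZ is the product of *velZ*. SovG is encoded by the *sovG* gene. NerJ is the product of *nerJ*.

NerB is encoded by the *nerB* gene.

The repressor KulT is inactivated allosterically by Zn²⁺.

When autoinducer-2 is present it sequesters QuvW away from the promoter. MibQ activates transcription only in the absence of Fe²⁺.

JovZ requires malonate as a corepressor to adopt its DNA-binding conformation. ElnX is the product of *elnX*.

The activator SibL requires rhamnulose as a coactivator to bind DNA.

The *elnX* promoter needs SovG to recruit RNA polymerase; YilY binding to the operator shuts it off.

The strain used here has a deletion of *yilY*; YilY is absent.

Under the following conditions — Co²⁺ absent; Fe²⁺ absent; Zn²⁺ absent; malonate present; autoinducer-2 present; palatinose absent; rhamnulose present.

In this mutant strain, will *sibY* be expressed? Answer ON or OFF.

OFF

Fe²⁺ is absent, so MibQ is active.
YilY is non-functional in this strain, so it has no effect.
Autoinducer-2 is present, so QuvW is inactive.
Palatinose is absent, so FenX is active.
Required activator QuvW is absent, so *nerB* is not transcribed.
So NerB is not produced.
Required activator NerB is absent, so *sovG* is not transcribed.
So SovG is not produced.
Required activator SovG is absent, so *elnX* is not transcribed.
So ElnX is not produced.
Rhamnulose is present, so SibL is active.
No repressor is bound and SibL is active, so *nerJ* is transcribed.
So NerJ is produced and active.
Zn²⁺ is absent, so KulT is active.
With repressor KulT bound, *cilM* is not transcribed.
So CilM is not produced.
Required activator CilM is absent, so *velZ* is not transcribed.
So VelZ is not produced.
Required activator ElnX is absent, so *sibY* is not transcribed.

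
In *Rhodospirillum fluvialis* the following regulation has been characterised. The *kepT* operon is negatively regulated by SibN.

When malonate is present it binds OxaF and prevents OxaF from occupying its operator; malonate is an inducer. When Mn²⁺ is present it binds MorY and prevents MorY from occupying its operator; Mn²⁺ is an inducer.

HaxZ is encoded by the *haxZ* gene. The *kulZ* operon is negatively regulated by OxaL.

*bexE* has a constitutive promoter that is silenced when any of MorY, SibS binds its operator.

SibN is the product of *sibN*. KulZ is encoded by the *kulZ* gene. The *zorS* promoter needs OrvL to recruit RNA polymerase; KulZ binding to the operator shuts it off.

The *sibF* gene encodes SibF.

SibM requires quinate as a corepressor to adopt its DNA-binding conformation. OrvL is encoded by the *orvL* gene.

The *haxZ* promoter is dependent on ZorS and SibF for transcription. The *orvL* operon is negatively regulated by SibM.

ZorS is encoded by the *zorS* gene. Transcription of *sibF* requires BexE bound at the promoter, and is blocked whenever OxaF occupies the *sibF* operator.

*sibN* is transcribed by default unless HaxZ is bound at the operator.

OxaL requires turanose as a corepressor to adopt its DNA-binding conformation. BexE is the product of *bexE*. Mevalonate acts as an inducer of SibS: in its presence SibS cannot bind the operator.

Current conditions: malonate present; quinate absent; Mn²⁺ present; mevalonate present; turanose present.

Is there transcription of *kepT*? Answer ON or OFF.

ON

Turanose is present, so OxaL is active.
With repressor OxaL bound, *kulZ* is not transcribed.
So KulZ is not produced.
Quinate is absent, so SibM is inactive.
With no repressor bound, *orvL* is transcribed.
So OrvL is produced and active.
No repressor is bound and OrvL is active, so *zorS* is transcribed.
So ZorS is produced and active.
Malonate is present, so OxaF is inactive.
Mn²⁺ is present, so MorY is inactive.
Mevalonate is present, so SibS is inactive.
With no repressor bound, *bexE* is transcribed.
So BexE is produced and active.
No repressor is bound and BexE is active, so *sibF* is transcribed.
So SibF is produced and active.
No repressor is bound and ZorS and SibF are active, so *haxZ* is transcribed.
So HaxZ is produced and active.
With repressor HaxZ bound, *sibN* is not transcribed.
So SibN is not produced.
With no repressor bound, *kepT* is transcribed.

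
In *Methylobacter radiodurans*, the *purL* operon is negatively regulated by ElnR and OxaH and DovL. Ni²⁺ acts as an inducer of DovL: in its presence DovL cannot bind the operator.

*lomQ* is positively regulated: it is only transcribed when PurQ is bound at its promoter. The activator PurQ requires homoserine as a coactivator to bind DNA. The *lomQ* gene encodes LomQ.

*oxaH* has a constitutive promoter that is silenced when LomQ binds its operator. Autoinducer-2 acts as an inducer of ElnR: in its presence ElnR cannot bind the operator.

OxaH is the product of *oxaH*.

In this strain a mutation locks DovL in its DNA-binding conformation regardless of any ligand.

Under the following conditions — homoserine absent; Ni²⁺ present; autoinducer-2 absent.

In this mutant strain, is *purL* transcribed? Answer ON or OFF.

OFF

Autoinducer-2 is absent, so ElnR is active.
Homoserine is absent, so PurQ is inactive.
Required activator PurQ is absent, so *lomQ* is not transcribed.
So LomQ is not produced.
With no repressor bound, *oxaH* is transcribed.
So OxaH is produced and active.
DovL is constitutively active in this strain.
With repressor ElnR bound, *purL* is not transcribed.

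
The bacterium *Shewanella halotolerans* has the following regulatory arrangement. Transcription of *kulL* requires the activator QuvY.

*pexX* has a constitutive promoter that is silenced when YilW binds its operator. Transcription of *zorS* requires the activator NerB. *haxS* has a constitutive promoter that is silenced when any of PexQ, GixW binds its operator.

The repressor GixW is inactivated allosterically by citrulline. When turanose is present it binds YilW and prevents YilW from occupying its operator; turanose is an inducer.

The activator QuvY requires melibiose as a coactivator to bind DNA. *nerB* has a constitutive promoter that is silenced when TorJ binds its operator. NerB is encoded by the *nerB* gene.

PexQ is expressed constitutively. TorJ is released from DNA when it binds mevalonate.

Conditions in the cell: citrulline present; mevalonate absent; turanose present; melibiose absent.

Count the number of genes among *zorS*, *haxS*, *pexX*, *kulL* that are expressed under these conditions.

1

Mevalonate is absent, so TorJ is active.
With repressor TorJ bound, *nerB* is not transcribed.
So NerB is not produced.
Required activator NerB is absent, so *zorS* is not transcribed.
→ *zorS* is OFF.
PexQ is produced constitutively and is active.
Citrulline is present, so GixW is inactive.
With repressor PexQ bound, *haxS* is not transcribed.
→ *haxS* is OFF.
Turanose is present, so YilW is inactive.
With no repressor bound, *pexX* is transcribed.
→ *pexX* is ON.
Melibiose is absent, so QuvY is inactive.
Required activator QuvY is absent, so *kulL* is not transcribed.
→ *kulL* is OFF.
1 of the 4 genes is transcribed.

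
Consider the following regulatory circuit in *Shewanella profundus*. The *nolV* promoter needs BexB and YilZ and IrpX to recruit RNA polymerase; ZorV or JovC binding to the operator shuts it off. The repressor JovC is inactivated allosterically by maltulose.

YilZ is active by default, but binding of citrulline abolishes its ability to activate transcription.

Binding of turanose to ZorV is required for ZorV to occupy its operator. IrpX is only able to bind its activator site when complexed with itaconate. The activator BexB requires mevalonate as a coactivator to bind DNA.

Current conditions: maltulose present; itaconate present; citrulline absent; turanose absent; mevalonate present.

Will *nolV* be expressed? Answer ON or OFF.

Turanose is absent, so ZorV is inactive.
Mevalonate is present, so BexB is active.
Maltulose is present, so JovC is inactive.
Citrulline is absent, so YilZ is active.
Itaconate is present, so IrpX is active.
No repressor is bound and BexB and YilZ and IrpX are active, so *nolV* is transcribed.

ON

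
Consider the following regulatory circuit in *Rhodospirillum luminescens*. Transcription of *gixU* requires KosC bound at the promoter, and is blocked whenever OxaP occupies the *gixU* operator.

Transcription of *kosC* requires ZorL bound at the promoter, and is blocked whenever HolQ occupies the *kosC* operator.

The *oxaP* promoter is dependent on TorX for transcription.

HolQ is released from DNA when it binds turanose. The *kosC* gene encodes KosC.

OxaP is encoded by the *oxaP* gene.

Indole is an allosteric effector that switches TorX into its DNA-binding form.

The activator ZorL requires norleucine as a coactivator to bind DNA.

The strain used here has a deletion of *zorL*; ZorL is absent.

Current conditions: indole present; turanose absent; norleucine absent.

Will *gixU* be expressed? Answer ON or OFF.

Turanose is absent, so HolQ is active.
ZorL is non-functional in this strain, so it has no effect.
With repressor HolQ bound, *kosC* is not transcribed.
So KosC is not produced.
Indole is present, so TorX is active.
No repressor is bound and TorX is active, so *oxaP* is transcribed.
So OxaP is produced and active.
With repressor OxaP bound, *gixU* is not transcribed.

OFF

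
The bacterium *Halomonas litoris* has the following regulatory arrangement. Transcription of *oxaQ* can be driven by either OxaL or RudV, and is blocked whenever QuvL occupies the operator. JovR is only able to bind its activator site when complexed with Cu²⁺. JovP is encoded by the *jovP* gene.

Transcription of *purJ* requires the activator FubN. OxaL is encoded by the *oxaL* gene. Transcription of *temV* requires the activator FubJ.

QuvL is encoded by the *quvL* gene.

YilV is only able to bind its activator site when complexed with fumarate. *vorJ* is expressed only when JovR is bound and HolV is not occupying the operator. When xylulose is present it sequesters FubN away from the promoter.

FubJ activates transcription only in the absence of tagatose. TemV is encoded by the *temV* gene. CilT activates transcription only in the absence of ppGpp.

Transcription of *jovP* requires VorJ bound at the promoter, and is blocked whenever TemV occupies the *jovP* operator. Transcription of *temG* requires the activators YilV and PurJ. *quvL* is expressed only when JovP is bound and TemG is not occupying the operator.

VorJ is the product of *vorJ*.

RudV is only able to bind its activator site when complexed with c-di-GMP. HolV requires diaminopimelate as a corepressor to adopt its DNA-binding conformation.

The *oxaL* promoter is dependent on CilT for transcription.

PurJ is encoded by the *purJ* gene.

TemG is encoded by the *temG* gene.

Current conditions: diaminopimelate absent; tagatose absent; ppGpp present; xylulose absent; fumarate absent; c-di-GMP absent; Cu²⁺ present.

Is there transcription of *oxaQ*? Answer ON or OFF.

ppGpp is present, so CilT is inactive.
Required activator CilT is absent, so *oxaL* is not transcribed.
So OxaL is not produced.
c-di-GMP is absent, so RudV is inactive.
Fumarate is absent, so YilV is inactive.
Xylulose is absent, so FubN is active.
No repressor is bound and FubN is active, so *purJ* is transcribed.
So PurJ is produced and active.
Required activator YilV is absent, so *temG* is not transcribed.
So TemG is not produced.
Tagatose is absent, so FubJ is active.
No repressor is bound and FubJ is active, so *temV* is transcribed.
So TemV is produced and active.
Cu²⁺ is present, so JovR is active.
Diaminopimelate is absent, so HolV is inactive.
No repressor is bound and JovR is active, so *vorJ* is transcribed.
So VorJ is produced and active.
With repressor TemV bound, *jovP* is not transcribed.
So JovP is not produced.
Required activator JovP is absent, so *quvL* is not transcribed.
So QuvL is not produced.
No activator is available at the *oxaQ* promoter, so *oxaQ* is not transcribed.

OFF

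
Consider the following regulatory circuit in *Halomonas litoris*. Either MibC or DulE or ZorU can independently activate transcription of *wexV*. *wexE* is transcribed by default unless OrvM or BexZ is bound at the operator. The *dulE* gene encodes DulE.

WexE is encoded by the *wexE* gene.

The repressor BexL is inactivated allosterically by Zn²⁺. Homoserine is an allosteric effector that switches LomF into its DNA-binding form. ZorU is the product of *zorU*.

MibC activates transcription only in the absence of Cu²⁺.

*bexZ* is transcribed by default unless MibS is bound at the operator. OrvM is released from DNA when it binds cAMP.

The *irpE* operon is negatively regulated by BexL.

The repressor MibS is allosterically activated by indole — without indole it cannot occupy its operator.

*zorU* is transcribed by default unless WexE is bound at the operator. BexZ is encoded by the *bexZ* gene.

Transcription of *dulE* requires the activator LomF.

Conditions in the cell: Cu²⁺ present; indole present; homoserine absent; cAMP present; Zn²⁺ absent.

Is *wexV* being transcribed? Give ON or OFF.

OFF

Cu²⁺ is present, so MibC is inactive.
Homoserine is absent, so LomF is inactive.
Required activator LomF is absent, so *dulE* is not transcribed.
So DulE is not produced.
cAMP is present, so OrvM is inactive.
Indole is present, so MibS is active.
With repressor MibS bound, *bexZ* is not transcribed.
So BexZ is not produced.
With no repressor bound, *wexE* is transcribed.
So WexE is produced and active.
With repressor WexE bound, *zorU* is not transcribed.
So ZorU is not produced.
No activator is available at the *wexV* promoter, so *wexV* is not transcribed.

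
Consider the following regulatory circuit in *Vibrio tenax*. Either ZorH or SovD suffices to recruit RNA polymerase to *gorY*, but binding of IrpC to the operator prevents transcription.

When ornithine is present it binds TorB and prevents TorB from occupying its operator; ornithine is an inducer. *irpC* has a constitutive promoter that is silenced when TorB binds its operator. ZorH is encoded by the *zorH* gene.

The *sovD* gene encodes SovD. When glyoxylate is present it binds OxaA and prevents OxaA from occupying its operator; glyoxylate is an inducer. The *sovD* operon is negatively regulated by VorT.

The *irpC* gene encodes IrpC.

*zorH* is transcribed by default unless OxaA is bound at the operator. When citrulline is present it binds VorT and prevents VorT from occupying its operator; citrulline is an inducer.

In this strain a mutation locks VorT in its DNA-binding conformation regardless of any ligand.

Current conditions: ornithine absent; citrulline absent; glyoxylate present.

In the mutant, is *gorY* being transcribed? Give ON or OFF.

ON

Ornithine is absent, so TorB is active.
With repressor TorB bound, *irpC* is not transcribed.
So IrpC is not produced.
Glyoxylate is present, so OxaA is inactive.
With no repressor bound, *zorH* is transcribed.
So ZorH is produced and active.
VorT is constitutively active in this strain.
With repressor VorT bound, *sovD* is not transcribed.
So SovD is not produced.
Activator ZorH is present, so *gorY* is transcribed.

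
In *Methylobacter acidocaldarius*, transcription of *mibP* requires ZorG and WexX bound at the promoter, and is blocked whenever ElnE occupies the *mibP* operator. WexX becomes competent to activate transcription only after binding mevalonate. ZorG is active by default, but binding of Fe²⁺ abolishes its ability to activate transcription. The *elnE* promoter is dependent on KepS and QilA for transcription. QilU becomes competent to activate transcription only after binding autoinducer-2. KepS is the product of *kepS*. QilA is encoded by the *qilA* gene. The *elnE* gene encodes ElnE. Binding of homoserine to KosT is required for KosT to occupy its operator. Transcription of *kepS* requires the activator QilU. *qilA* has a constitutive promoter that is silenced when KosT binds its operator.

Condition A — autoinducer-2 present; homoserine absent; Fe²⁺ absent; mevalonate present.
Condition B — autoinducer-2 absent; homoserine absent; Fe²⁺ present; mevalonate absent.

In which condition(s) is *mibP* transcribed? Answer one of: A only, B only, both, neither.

Condition A:
Autoinducer-2 is present, so QilU is active.
No repressor is bound and QilU is active, so *kepS* is transcribed.
So KepS is produced and active.
Homoserine is absent, so KosT is inactive.
With no repressor bound, *qilA* is transcribed.
So QilA is produced and active.
No repressor is bound and KepS and QilA are active, so *elnE* is transcribed.
So ElnE is produced and active.
Fe²⁺ is absent, so ZorG is active.
Mevalonate is present, so WexX is active.
With repressor ElnE bound, *mibP* is not transcribed.
→ *mibP* is OFF in A.
Condition B:
Autoinducer-2 is absent, so QilU is inactive.
Required activator QilU is absent, so *kepS* is not transcribed.
So KepS is not produced.
Homoserine is absent, so KosT is inactive.
With no repressor bound, *qilA* is transcribed.
So QilA is produced and active.
Required activator KepS is absent, so *elnE* is not transcribed.
So ElnE is not produced.
Fe²⁺ is present, so ZorG is inactive.
Mevalonate is absent, so WexX is inactive.
Required activator ZorG is absent, so *mibP* is not transcribed.
→ *mibP* is OFF in B.

neither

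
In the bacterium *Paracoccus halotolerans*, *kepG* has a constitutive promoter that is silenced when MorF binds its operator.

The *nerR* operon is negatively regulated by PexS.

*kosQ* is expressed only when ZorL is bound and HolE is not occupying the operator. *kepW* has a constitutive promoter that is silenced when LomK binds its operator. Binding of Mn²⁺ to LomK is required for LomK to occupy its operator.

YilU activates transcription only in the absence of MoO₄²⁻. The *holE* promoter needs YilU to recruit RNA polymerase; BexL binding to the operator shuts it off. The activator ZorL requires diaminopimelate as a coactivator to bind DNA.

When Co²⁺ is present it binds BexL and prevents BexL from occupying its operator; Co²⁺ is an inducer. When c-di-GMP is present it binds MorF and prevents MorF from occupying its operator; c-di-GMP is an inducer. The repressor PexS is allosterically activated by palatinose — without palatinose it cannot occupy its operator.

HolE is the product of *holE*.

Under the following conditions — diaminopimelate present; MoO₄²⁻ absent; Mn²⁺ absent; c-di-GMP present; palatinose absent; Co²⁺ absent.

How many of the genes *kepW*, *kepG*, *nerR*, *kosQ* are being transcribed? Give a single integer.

Mn²⁺ is absent, so LomK is inactive.
With no repressor bound, *kepW* is transcribed.
→ *kepW* is ON.
c-di-GMP is present, so MorF is inactive.
With no repressor bound, *kepG* is transcribed.
→ *kepG* is ON.
Palatinose is absent, so PexS is inactive.
With no repressor bound, *nerR* is transcribed.
→ *nerR* is ON.
MoO₄²⁻ is absent, so YilU is active.
Co²⁺ is absent, so BexL is active.
With repressor BexL bound, *holE* is not transcribed.
So HolE is not produced.
Diaminopimelate is present, so ZorL is active.
No repressor is bound and ZorL is active, so *kosQ* is transcribed.
→ *kosQ* is ON.
4 of the 4 genes are transcribed.

4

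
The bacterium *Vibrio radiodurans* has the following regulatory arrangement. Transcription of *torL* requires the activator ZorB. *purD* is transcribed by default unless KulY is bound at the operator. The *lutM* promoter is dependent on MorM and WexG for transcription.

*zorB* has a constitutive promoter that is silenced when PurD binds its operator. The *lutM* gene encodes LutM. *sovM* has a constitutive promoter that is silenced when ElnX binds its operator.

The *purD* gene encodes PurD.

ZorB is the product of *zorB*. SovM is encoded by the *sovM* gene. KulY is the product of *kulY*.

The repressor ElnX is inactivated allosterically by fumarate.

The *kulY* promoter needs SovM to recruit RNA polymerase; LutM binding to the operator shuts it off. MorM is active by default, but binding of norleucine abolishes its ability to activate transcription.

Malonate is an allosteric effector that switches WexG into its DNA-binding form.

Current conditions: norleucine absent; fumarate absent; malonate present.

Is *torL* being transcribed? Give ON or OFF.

Norleucine is absent, so MorM is active.
Malonate is present, so WexG is active.
No repressor is bound and MorM and WexG are active, so *lutM* is transcribed.
So LutM is produced and active.
Fumarate is absent, so ElnX is active.
With repressor ElnX bound, *sovM* is not transcribed.
So SovM is not produced.
With repressor LutM bound, *kulY* is not transcribed.
So KulY is not produced.
With no repressor bound, *purD* is transcribed.
So PurD is produced and active.
With repressor PurD bound, *zorB* is not transcribed.
So ZorB is not produced.
Required activator ZorB is absent, so *torL* is not transcribed.

OFF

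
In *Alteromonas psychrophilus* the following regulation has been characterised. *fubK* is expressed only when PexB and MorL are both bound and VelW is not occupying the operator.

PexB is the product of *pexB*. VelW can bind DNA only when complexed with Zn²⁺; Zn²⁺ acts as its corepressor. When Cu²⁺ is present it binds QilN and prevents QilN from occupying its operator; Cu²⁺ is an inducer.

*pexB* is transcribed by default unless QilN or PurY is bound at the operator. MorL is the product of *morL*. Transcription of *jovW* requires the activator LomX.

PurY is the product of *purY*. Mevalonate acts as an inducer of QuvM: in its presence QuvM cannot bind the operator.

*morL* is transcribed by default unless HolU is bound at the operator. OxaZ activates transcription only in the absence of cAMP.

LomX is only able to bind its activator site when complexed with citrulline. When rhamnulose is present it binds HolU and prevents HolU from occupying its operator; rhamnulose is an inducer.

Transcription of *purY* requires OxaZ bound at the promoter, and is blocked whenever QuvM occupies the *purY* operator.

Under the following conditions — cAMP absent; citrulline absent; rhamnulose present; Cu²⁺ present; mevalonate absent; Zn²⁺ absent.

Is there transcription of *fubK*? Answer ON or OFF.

ON

Cu²⁺ is present, so QilN is inactive.
Mevalonate is absent, so QuvM is active.
cAMP is absent, so OxaZ is active.
With repressor QuvM bound, *purY* is not transcribed.
So PurY is not produced.
With no repressor bound, *pexB* is transcribed.
So PexB is produced and active.
Rhamnulose is present, so HolU is inactive.
With no repressor bound, *morL* is transcribed.
So MorL is produced and active.
Zn²⁺ is absent, so VelW is inactive.
No repressor is bound and PexB and MorL are active, so *fubK* is transcribed.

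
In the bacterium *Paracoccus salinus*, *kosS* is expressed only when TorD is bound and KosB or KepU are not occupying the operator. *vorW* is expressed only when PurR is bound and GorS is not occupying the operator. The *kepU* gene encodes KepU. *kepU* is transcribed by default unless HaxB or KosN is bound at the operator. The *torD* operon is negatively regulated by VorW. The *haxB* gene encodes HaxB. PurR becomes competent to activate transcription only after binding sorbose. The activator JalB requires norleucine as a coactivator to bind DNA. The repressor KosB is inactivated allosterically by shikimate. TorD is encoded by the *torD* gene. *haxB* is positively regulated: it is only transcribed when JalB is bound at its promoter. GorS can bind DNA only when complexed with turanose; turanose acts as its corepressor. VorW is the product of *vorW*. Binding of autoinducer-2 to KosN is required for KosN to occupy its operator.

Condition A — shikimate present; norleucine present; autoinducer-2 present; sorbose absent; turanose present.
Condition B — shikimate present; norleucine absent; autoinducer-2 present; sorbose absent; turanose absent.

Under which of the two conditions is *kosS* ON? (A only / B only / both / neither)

both

Condition A:
Shikimate is present, so KosB is inactive.
Norleucine is present, so JalB is active.
No repressor is bound and JalB is active, so *haxB* is transcribed.
So HaxB is produced and active.
Autoinducer-2 is present, so KosN is active.
With repressor HaxB bound, *kepU* is not transcribed.
So KepU is not produced.
Sorbose is absent, so PurR is inactive.
Turanose is present, so GorS is active.
With repressor GorS bound, *vorW* is not transcribed.
So VorW is not produced.
With no repressor bound, *torD* is transcribed.
So TorD is produced and active.
No repressor is bound and TorD is active, so *kosS* is transcribed.
→ *kosS* is ON in A.
Condition B:
Shikimate is present, so KosB is inactive.
Norleucine is absent, so JalB is inactive.
Required activator JalB is absent, so *haxB* is not transcribed.
So HaxB is not produced.
Autoinducer-2 is present, so KosN is active.
With repressor KosN bound, *kepU* is not transcribed.
So KepU is not produced.
Sorbose is absent, so PurR is inactive.
Turanose is absent, so GorS is inactive.
Required activator PurR is absent, so *vorW* is not transcribed.
So VorW is not produced.
With no repressor bound, *torD* is transcribed.
So TorD is produced and active.
No repressor is bound and TorD is active, so *kosS* is transcribed.
→ *kosS* is ON in B.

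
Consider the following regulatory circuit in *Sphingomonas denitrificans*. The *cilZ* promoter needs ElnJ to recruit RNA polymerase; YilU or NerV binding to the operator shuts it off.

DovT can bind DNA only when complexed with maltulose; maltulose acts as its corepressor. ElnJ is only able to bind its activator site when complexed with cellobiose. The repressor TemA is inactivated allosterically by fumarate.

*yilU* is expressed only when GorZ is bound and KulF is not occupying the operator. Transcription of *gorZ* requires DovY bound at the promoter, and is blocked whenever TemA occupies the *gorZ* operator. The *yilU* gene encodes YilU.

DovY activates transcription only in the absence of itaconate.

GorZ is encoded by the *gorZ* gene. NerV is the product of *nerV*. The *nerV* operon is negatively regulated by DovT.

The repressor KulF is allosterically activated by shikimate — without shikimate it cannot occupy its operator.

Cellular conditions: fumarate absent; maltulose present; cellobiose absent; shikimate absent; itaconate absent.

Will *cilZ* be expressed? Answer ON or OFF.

OFF

Cellobiose is absent, so ElnJ is inactive.
Shikimate is absent, so KulF is inactive.
Fumarate is absent, so TemA is active.
Itaconate is absent, so DovY is active.
With repressor TemA bound, *gorZ* is not transcribed.
So GorZ is not produced.
Required activator GorZ is absent, so *yilU* is not transcribed.
So YilU is not produced.
Maltulose is present, so DovT is active.
With repressor DovT bound, *nerV* is not transcribed.
So NerV is not produced.
Required activator ElnJ is absent, so *cilZ* is not transcribed.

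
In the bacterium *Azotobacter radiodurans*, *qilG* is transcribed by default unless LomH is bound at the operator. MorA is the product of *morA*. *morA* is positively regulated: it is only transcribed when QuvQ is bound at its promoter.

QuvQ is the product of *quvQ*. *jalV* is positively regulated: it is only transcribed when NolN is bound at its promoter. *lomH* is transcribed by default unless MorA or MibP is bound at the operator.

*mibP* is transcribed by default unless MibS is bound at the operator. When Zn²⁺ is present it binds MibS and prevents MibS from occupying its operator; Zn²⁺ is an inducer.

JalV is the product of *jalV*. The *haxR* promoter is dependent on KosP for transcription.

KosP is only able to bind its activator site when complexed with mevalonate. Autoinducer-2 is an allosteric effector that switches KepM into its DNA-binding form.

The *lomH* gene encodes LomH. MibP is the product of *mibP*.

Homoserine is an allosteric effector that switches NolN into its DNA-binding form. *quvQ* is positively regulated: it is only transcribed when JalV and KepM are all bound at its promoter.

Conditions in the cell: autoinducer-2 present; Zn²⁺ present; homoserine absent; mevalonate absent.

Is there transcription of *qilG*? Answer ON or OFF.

ON

Homoserine is absent, so NolN is inactive.
Required activator NolN is absent, so *jalV* is not transcribed.
So JalV is not produced.
Autoinducer-2 is present, so KepM is active.
Required activator JalV is absent, so *quvQ* is not transcribed.
So QuvQ is not produced.
Required activator QuvQ is absent, so *morA* is not transcribed.
So MorA is not produced.
Zn²⁺ is present, so MibS is inactive.
With no repressor bound, *mibP* is transcribed.
So MibP is produced and active.
With repressor MibP bound, *lomH* is not transcribed.
So LomH is not produced.
With no repressor bound, *qilG* is transcribed.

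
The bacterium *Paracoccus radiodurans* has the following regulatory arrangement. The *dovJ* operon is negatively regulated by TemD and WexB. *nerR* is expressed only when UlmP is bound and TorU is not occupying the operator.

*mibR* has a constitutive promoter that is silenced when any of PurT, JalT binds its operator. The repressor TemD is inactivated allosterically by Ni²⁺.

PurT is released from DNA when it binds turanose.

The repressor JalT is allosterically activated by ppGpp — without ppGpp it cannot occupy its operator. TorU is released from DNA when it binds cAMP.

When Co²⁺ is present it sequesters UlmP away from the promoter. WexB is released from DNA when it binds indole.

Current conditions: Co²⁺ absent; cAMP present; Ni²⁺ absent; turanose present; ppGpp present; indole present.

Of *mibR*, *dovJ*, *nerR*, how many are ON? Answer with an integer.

Turanose is present, so PurT is inactive.
ppGpp is present, so JalT is active.
With repressor JalT bound, *mibR* is not transcribed.
→ *mibR* is OFF.
Ni²⁺ is absent, so TemD is active.
Indole is present, so WexB is inactive.
With repressor TemD bound, *dovJ* is not transcribed.
→ *dovJ* is OFF.
Co²⁺ is absent, so UlmP is active.
cAMP is present, so TorU is inactive.
No repressor is bound and UlmP is active, so *nerR* is transcribed.
→ *nerR* is ON.
1 of the 3 genes is transcribed.

1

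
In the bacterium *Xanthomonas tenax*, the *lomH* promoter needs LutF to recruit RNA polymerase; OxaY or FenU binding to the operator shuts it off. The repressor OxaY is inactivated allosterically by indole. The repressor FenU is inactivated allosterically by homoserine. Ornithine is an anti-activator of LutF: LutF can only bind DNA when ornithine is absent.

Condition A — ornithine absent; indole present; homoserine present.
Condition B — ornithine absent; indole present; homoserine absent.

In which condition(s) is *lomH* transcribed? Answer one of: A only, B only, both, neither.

Condition A:
Ornithine is absent, so LutF is active.
Indole is present, so OxaY is inactive.
Homoserine is present, so FenU is inactive.
No repressor is bound and LutF is active, so *lomH* is transcribed.
→ *lomH* is ON in A.
Condition B:
Ornithine is absent, so LutF is active.
Indole is present, so OxaY is inactive.
Homoserine is absent, so FenU is active.
With repressor FenU bound, *lomH* is not transcribed.
→ *lomH* is OFF in B.

A only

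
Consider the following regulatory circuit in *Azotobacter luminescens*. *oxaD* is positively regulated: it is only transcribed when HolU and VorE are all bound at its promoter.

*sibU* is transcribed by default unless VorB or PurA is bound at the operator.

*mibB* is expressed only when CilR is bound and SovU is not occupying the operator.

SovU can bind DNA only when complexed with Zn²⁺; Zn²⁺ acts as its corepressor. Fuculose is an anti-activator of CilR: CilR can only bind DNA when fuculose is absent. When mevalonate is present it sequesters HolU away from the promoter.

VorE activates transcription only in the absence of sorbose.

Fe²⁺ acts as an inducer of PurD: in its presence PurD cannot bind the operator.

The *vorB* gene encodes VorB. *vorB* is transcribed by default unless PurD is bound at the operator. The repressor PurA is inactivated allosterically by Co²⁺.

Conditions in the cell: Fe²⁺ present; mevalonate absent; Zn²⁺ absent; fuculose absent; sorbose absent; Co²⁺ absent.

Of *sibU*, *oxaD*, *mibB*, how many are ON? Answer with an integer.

2

Fe²⁺ is present, so PurD is inactive.
With no repressor bound, *vorB* is transcribed.
So VorB is produced and active.
Co²⁺ is absent, so PurA is active.
With repressor VorB bound, *sibU* is not transcribed.
→ *sibU* is OFF.
Mevalonate is absent, so HolU is active.
Sorbose is absent, so VorE is active.
No repressor is bound and HolU and VorE are active, so *oxaD* is transcribed.
→ *oxaD* is ON.
Zn²⁺ is absent, so SovU is inactive.
Fuculose is absent, so CilR is active.
No repressor is bound and CilR is active, so *mibB* is transcribed.
→ *mibB* is ON.
2 of the 3 genes are transcribed.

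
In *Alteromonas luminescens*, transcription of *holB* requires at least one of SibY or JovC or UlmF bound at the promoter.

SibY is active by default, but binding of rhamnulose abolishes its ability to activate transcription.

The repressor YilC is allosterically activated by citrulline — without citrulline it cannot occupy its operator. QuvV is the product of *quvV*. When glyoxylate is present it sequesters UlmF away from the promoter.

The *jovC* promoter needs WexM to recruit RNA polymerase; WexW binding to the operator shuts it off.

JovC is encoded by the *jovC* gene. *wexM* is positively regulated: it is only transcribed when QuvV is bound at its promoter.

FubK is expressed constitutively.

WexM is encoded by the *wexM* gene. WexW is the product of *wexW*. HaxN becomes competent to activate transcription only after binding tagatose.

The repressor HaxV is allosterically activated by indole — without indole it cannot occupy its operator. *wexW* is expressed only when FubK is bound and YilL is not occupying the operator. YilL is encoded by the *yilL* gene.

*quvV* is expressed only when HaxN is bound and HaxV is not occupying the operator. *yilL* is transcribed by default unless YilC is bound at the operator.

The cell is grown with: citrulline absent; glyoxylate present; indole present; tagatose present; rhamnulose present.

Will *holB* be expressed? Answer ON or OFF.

Rhamnulose is present, so SibY is inactive.
Citrulline is absent, so YilC is inactive.
With no repressor bound, *yilL* is transcribed.
So YilL is produced and active.
FubK is produced constitutively and is active.
With repressor YilL bound, *wexW* is not transcribed.
So WexW is not produced.
Tagatose is present, so HaxN is active.
Indole is present, so HaxV is active.
With repressor HaxV bound, *quvV* is not transcribed.
So QuvV is not produced.
Required activator QuvV is absent, so *wexM* is not transcribed.
So WexM is not produced.
Required activator WexM is absent, so *jovC* is not transcribed.
So JovC is not produced.
Glyoxylate is present, so UlmF is inactive.
No activator is available at the *holB* promoter, so *holB* is not transcribed.

OFF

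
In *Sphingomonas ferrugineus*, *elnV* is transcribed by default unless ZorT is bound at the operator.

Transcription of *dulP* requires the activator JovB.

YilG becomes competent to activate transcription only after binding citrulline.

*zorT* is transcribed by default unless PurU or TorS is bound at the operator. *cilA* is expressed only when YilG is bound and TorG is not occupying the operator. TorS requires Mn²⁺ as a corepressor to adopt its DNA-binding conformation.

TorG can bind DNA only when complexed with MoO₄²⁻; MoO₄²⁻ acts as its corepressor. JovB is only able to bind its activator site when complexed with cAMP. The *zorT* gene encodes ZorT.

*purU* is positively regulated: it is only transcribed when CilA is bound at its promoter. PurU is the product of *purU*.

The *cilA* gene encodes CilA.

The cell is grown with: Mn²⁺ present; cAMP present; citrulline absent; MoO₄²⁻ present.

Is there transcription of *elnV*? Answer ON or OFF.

Citrulline is absent, so YilG is inactive.
MoO₄²⁻ is present, so TorG is active.
With repressor TorG bound, *cilA* is not transcribed.
So CilA is not produced.
Required activator CilA is absent, so *purU* is not transcribed.
So PurU is not produced.
Mn²⁺ is present, so TorS is active.
With repressor TorS bound, *zorT* is not transcribed.
So ZorT is not produced.
With no repressor bound, *elnV* is transcribed.

ON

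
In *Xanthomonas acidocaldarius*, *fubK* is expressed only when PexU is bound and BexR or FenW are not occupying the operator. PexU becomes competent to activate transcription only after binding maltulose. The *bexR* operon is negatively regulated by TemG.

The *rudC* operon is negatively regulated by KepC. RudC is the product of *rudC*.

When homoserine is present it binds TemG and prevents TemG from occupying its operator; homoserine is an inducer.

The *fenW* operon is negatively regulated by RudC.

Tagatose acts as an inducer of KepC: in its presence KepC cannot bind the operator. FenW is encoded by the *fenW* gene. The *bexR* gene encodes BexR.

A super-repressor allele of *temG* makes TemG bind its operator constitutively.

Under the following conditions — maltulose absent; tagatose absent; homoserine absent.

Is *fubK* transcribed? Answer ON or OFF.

TemG is constitutively active in this strain.
With repressor TemG bound, *bexR* is not transcribed.
So BexR is not produced.
Tagatose is absent, so KepC is active.
With repressor KepC bound, *rudC* is not transcribed.
So RudC is not produced.
With no repressor bound, *fenW* is transcribed.
So FenW is produced and active.
Maltulose is absent, so PexU is inactive.
With repressor FenW bound, *fubK* is not transcribed.

OFF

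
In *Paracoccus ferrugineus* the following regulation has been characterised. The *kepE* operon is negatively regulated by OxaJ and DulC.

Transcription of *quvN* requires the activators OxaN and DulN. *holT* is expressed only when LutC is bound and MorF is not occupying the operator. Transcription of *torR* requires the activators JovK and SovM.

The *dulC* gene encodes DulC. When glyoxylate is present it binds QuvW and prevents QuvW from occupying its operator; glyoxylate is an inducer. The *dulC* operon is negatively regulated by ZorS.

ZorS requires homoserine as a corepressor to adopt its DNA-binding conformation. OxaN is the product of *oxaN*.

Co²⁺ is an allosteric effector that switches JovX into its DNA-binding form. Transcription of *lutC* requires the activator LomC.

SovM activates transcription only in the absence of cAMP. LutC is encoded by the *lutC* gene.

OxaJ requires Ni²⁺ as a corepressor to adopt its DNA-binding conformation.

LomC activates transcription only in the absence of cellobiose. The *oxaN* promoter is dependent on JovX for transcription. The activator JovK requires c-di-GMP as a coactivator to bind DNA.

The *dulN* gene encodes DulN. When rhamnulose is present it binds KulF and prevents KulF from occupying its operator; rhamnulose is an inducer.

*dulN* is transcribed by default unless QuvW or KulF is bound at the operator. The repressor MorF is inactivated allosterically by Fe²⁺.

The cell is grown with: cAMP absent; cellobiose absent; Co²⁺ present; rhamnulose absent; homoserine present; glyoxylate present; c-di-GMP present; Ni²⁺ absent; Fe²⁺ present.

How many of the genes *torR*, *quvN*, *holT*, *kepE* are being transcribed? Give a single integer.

3

c-di-GMP is present, so JovK is active.
cAMP is absent, so SovM is active.
No repressor is bound and JovK and SovM are active, so *torR* is transcribed.
→ *torR* is ON.
Co²⁺ is present, so JovX is active.
No repressor is bound and JovX is active, so *oxaN* is transcribed.
So OxaN is produced and active.
Glyoxylate is present, so QuvW is inactive.
Rhamnulose is absent, so KulF is active.
With repressor KulF bound, *dulN* is not transcribed.
So DulN is not produced.
Required activator DulN is absent, so *quvN* is not transcribed.
→ *quvN* is OFF.
Cellobiose is absent, so LomC is active.
No repressor is bound and LomC is active, so *lutC* is transcribed.
So LutC is produced and active.
Fe²⁺ is present, so MorF is inactive.
No repressor is bound and LutC is active, so *holT* is transcribed.
→ *holT* is ON.
Ni²⁺ is absent, so OxaJ is inactive.
Homoserine is present, so ZorS is active.
With repressor ZorS bound, *dulC* is not transcribed.
So DulC is not produced.
With no repressor bound, *kepE* is transcribed.
→ *kepE* is ON.
3 of the 4 genes are transcribed.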